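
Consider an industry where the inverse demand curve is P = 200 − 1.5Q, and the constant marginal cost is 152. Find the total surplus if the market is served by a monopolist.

Monopoly sets MR = MC: 200 − 3Q = 152 ⇒ Q = 16, P = 200 − 1.5·16 = 176.
CS = ½·(200 − 176)·16 = 192; PS = (176 − 152)·16 = 384; TS = 576.

TS = 576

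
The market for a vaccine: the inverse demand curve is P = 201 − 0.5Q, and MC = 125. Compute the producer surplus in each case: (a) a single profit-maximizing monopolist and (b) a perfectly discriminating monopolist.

Monopoly: PS = 2888; Perfect PD: PS = 5776

A monopolist chooses Q where MR = MC. MR = 201 − Q; setting this equal to 125 gives Q = 76 and P = 163.
PS = (163 − 125)·76 = 2888.
With perfect price discrimination, output is the efficient level Q = 152 (where demand meets MC), but every buyer pays their willingness to pay: CS = 0 and PS = total surplus.
PS = ½·(201 − 125)·152 = 5776.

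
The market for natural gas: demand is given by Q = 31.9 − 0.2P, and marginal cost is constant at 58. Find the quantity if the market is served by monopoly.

Inverting demand: P = 159.5 − 5Q.
The monopolist equates marginal revenue to marginal cost: 159.5 − 10Q = 58, so Q = 10.15. From demand, P = 108.75.

Q = 10.15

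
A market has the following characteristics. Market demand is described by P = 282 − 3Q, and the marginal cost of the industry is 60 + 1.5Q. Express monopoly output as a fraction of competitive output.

A monopolist chooses Q where MR = MC. MR = 282 − 6Q; setting this equal to 60 + 1.5Q gives Q = 29.6 and P = 193.2.
Under competition P = MC: 282 − 3Q = 60 + 1.5Q ⇒ Q = 148/3, P = 134.
Ratio Q_m/Q_c = 29.6/(148/3) = 0.6.

Q_m/Q_c = 0.6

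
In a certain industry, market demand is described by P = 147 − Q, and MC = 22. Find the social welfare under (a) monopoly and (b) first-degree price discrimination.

Monopoly: TS = 5859.375; Perfect PD: TS = 7812.5

Monopoly sets MR = MC: 147 − 2Q = 22 ⇒ Q = 62.5, P = 147 − 62.5 = 84.5.
CS = ½·(147 − 84.5)·62.5 = 1953.125; PS = (84.5 − 22)·62.5 = 3906.25; TS = 5859.375.
Under first-degree price discrimination the firm charges each unit its demand price and produces up to where P = MC, i.e. Q = 125. Consumer surplus is zero; producer surplus equals total surplus.
TS = 7812.5 (equal to competitive TS).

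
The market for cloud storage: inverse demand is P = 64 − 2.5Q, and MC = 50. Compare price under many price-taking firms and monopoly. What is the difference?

Under competition P = MC = 50, so Q = (64 − 50)/2.5 = 5.6.
The monopolist equates marginal revenue to marginal cost: 64 − 5Q = 50, so Q = 2.8. From demand, P = 57.
Change in price: 57 − 50 = 7.

Price rises by 7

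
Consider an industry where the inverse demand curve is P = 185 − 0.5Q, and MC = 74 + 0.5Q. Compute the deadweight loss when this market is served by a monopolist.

DWL = 684.5

Under competition P = MC: 185 − 0.5Q = 74 + 0.5Q ⇒ Q = 111, P = 129.5.
Monopoly sets MR = MC: 185 − Q = 74 + 0.5Q ⇒ Q = 74, P = 185 − 0.5·74 = 148.
CS = ½·(185 − 129.5)·111 = 3080.25; PS = (129.5·111 − 74·111 − ½·0.5·111²) = 3080.25; TS = 6160.5.
CS = ½·(185 − 148)·74 = 1369; PS = (148·74 − 74·74 − ½·0.5·74²) = 4107; TS = 5476.
DWL = 6160.5 − 5476 = 684.5.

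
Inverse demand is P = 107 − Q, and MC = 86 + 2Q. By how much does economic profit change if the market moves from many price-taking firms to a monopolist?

Economic profit rises by 6.125

Under competition P = MC: 107 − Q = 86 + 2Q ⇒ Q = 7, P = 100.
Profit = 100·7 − (86·7 + ½·2·7²) = 49.
A monopolist chooses Q where MR = MC. MR = 107 − 2Q; setting this equal to 86 + 2Q gives Q = 5.25 and P = 101.75.
Profit = 101.75·5.25 − (86·5.25 + ½·2·5.25²) = 55.125.
Change in economic profit: 55.125 − 49 = 6.125.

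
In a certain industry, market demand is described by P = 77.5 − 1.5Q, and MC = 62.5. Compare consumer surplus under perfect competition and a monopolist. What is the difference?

Consumer surplus falls by 56.25

Perfect competition: P = MC = 62.5, so 77.5 − 1.5Q = 62.5 and Q = 10.
CS = ½·(77.5 − 62.5)·10 = 75.
A monopolist chooses Q where MR = MC. MR = 77.5 − 3Q; setting this equal to 62.5 gives Q = 5 and P = 70.
CS = ½·(77.5 − 70)·5 = 18.75.
Change in consumer surplus: 18.75 − 75 = −56.25.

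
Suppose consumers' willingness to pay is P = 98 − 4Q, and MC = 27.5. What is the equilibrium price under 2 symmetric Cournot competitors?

With 2 symmetric Cournot firms, each firm's FOC gives 98 − 12q = 27.5, so q = 5.875, Q = 2·5.875 = 11.75, and P = 51.

P = 51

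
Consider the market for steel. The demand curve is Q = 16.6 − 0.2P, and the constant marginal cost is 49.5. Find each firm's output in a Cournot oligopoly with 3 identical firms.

q_i = 1.675

Inverting demand: P = 83 − 5Q.
With 3 symmetric Cournot firms, each firm's FOC gives 83 − 20q = 49.5, so q = 1.675, Q = 3·1.675 = 5.025, and P = 57.875.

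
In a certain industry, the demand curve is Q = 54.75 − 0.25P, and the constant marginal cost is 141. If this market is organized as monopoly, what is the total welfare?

Inverting demand: P = 219 − 4Q.
Monopoly sets MR = MC: 219 − 8Q = 141 ⇒ Q = 9.75, P = 219 − 4·9.75 = 180.
CS = ½·(219 − 180)·9.75 = 190.125; PS = (180 − 141)·9.75 = 380.25; TS = 570.375.

TS = 570.375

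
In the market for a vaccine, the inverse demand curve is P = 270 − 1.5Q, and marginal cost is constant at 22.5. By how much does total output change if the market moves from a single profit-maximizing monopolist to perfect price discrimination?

Total output rises by 82.5

A monopolist chooses Q where MR = MC. MR = 270 − 3Q; setting this equal to 22.5 gives Q = 82.5 and P = 146.25.
With perfect price discrimination, output is the efficient level Q = 165 (where demand meets MC), but every buyer pays their willingness to pay: CS = 0 and PS = total surplus.
Change in total output: 165 − 82.5 = 82.5.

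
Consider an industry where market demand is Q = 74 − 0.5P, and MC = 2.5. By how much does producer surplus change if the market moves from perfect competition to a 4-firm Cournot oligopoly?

PS rises by 1693.62

Inverting demand: P = 148 − 2Q.
Perfect competition: P = MC = 2.5, so 148 − 2Q = 2.5 and Q = 72.75.
PS = (2.5 − 2.5)·72.75 = 0.
In a 4-firm Cournot equilibrium, symmetry and the first-order condition give q = (148 − 2.5)/(10) = 14.55. So Q = 58.2 and P = 31.6.
PS = (31.6 − 2.5)·58.2 = 1693.62.
Change in producer surplus: 1693.62 − 0 = 1693.62.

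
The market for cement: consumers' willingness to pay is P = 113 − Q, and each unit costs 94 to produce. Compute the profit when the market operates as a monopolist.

A monopolist chooses Q where MR = MC. MR = 113 − 2Q; setting this equal to 94 gives Q = 9.5 and P = 103.5.
Profit = (103.5 − 94)·9.5 = 90.25.

Profit = 90.25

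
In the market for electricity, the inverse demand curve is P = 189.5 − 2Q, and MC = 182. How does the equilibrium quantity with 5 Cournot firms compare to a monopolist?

Cournot: Q = 3.125; Monopoly: Q = 1.875

In a 5-firm Cournot equilibrium, symmetry and the first-order condition give q = (189.5 − 182)/(12) = 0.625. So Q = 3.125 and P = 183.25.
Monopoly sets MR = MC: 189.5 − 4Q = 182 ⇒ Q = 1.875, P = 189.5 − 2·1.875 = 185.75.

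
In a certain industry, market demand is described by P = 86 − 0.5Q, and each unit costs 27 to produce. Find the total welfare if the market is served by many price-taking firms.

Competitive firms price at marginal cost: P = 27, giving Q = 118.
CS = ½·(86 − 27)·118 = 3481; PS = (27 − 27)·118 = 0; TS = 3481.

TS = 3481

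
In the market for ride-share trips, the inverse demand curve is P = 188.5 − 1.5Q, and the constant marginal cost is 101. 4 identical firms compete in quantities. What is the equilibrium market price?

With 4 symmetric Cournot firms, each firm's FOC gives 188.5 − 7.5q = 101, so q = 35/3, Q = 4·35/3 = 140/3, and P = 118.5.

P = 118.5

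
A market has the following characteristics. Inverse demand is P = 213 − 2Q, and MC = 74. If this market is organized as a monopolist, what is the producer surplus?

A monopolist chooses Q where MR = MC. MR = 213 − 4Q; setting this equal to 74 gives Q = 34.75 and P = 143.5.
PS = (143.5 − 74)·34.75 = 2415.125.

PS = 2415.125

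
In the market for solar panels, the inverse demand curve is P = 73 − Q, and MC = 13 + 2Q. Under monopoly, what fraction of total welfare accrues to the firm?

PS/TS = 0.8

The monopolist equates marginal revenue to marginal cost: 73 − 2Q = 13 + 2Q, so Q = 15. From demand, P = 58.
CS = ½·(73 − 58)·15 = 112.5.
PS = P·Q − VC(Q) = 58·15 − (13·15 + ½·2·15²) = 450.
Share captured = PS/TS = 450/562.5 = 0.8.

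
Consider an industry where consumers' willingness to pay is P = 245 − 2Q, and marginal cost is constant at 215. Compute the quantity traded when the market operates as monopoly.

Monopoly sets MR = MC: 245 − 4Q = 215 ⇒ Q = 7.5, P = 245 − 2·7.5 = 230.

Q = 7.5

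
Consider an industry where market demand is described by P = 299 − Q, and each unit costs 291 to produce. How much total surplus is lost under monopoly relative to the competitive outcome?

DWL = 8

Competitive firms price at marginal cost: P = 291, giving Q = 8.
The monopolist equates marginal revenue to marginal cost: 299 − 2Q = 291, so Q = 4. From demand, P = 295.
DWL is the triangle between Q = 4 and Q = 8: ½·(8 − 4)·(295 − 291) = 8.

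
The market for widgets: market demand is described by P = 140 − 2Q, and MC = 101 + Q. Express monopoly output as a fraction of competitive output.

A monopolist chooses Q where MR = MC. MR = 140 − 4Q; setting this equal to 101 + Q gives Q = 7.8 and P = 124.4.
Under competition P = MC: 140 − 2Q = 101 + Q ⇒ Q = 13, P = 114.
Ratio Q_m/Q_c = 7.8/13 = 0.6.

Q_m/Q_c = 0.6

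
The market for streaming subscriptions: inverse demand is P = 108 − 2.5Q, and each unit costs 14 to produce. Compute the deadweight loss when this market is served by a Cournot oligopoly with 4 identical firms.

Under competition P = MC = 14, so Q = (108 − 14)/2.5 = 37.6.
With 4 symmetric Cournot firms, each firm's FOC gives 108 − 12.5q = 14, so q = 7.52, Q = 4·7.52 = 30.08, and P = 32.8.
DWL is the triangle between Q = 30.08 and Q = 37.6: ½·(37.6 − 30.08)·(32.8 − 14) = 70.688.

DWL = 70.688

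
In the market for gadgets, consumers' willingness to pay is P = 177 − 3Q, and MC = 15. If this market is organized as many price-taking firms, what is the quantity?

Q = 54

Competitive firms price at marginal cost: P = 15, giving Q = 54.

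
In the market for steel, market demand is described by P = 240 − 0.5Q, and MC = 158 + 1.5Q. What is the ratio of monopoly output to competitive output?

The monopolist equates marginal revenue to marginal cost: 240 − Q = 158 + 1.5Q, so Q = 32.8. From demand, P = 223.6.
Competitive equilibrium sets price equal to marginal cost: 240 − 0.5Q = 158 + 1.5Q, so Q = 41 and P = 219.5.
Ratio Q_m/Q_c = 32.8/41 = 0.8.

Q_m/Q_c = 0.8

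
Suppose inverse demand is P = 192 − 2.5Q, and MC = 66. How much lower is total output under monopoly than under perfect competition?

Total output falls by 25.2

Perfect competition: P = MC = 66, so 192 − 2.5Q = 66 and Q = 50.4.
Monopoly sets MR = MC: 192 − 5Q = 66 ⇒ Q = 25.2, P = 192 − 2.5·25.2 = 129.
Change in total output: 25.2 − 50.4 = −25.2.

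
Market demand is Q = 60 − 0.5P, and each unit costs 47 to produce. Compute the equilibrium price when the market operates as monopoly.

P = 83.5

Inverting demand: P = 120 − 2Q.
The monopolist equates marginal revenue to marginal cost: 120 − 4Q = 47, so Q = 18.25. From demand, P = 83.5.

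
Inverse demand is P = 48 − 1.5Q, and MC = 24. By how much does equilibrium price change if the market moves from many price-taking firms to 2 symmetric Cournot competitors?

Equilibrium price rises by 8

Perfect competition: P = MC = 24, so 48 − 1.5Q = 24 and Q = 16.
Cournot with 2 identical firms: the symmetric best-response condition is 48 − 4.5q = 24. Each firm produces q = 16/3, total output Q = 32/3, price P = 32.
Change in equilibrium price: 32 − 24 = 8.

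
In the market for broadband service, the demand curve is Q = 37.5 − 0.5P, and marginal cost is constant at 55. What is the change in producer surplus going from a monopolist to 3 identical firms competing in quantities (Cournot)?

Inverting demand: P = 75 − 2Q.
The monopolist equates marginal revenue to marginal cost: 75 − 4Q = 55, so Q = 5. From demand, P = 65.
PS = (65 − 55)·5 = 50.
With 3 symmetric Cournot firms, each firm's FOC gives 75 − 8q = 55, so q = 2.5, Q = 3·2.5 = 7.5, and P = 60.
PS = (60 − 55)·7.5 = 37.5.
Change in producer surplus: 37.5 − 50 = −12.5.

PS falls by 12.5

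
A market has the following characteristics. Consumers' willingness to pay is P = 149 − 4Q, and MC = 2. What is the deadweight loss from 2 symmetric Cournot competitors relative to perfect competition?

Under competition P = MC = 2, so Q = (149 − 2)/4 = 36.75.
Cournot with 2 identical firms: the symmetric best-response condition is 149 − 12q = 2. Each firm produces q = 12.25, total output Q = 24.5, price P = 51.
DWL is the triangle between Q = 24.5 and Q = 36.75: ½·(36.75 − 24.5)·(51 − 2) = 300.125.

DWL = 300.125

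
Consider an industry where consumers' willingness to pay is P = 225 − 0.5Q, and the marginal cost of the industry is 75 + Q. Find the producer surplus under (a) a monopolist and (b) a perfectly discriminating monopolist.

Monopoly: PS = 5625; Perfect PD: PS = 7500

The monopolist equates marginal revenue to marginal cost: 225 − Q = 75 + Q, so Q = 75. From demand, P = 187.5.
PS = P·Q − VC(Q) = 187.5·75 − (75·75 + ½·1·75²) = 5625.
With perfect price discrimination, output is the efficient level Q = 100 (where demand meets MC), but every buyer pays their willingness to pay: CS = 0 and PS = total surplus.
PS = ½·(225 − 75)·100 = 7500.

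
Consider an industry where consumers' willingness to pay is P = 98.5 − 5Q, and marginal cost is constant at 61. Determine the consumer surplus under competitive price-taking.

CS = 140.625

Perfect competition: P = MC = 61, so 98.5 − 5Q = 61 and Q = 7.5.
CS = ½·(98.5 − 61)·7.5 = 140.625.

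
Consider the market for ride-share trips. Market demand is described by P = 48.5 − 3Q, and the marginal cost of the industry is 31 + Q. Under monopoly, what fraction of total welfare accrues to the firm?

PS/TS = 0.7

The monopolist equates marginal revenue to marginal cost: 48.5 − 6Q = 31 + Q, so Q = 2.5. From demand, P = 41.
CS = ½·(48.5 − 41)·2.5 = 9.375.
PS = P·Q − VC(Q) = 41·2.5 − (31·2.5 + ½·1·2.5²) = 21.875.
Share captured = PS/TS = 21.875/31.25 = 0.7.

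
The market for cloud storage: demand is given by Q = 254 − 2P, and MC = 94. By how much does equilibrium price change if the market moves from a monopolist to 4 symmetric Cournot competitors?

Equilibrium price falls by 9.9

Inverting demand: P = 127 − 0.5Q.
A monopolist chooses Q where MR = MC. MR = 127 − Q; setting this equal to 94 gives Q = 33 and P = 110.5.
With 4 symmetric Cournot firms, each firm's FOC gives 127 − 2.5q = 94, so q = 13.2, Q = 4·13.2 = 52.8, and P = 100.6.
Change in equilibrium price: 100.6 − 110.5 = −9.9.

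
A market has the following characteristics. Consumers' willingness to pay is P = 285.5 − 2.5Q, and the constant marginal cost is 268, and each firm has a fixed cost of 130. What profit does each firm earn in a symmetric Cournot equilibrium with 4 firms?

In a 4-firm Cournot equilibrium, symmetry and the first-order condition give q = (285.5 − 268)/(12.5) = 1.4. So Q = 5.6 and P = 271.5.
Each firm's profit = (271.5 − 268)·1.4 − 130 = −125.1.

π_i = −125.1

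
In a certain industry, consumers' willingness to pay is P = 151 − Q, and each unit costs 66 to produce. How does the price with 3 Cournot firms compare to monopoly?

In a 3-firm Cournot equilibrium, symmetry and the first-order condition give q = (151 − 66)/(4) = 21.25. So Q = 63.75 and P = 87.25.
A monopolist chooses Q where MR = MC. MR = 151 − 2Q; setting this equal to 66 gives Q = 42.5 and P = 108.5.

Cournot: P = 87.25; Monopoly: P = 108.5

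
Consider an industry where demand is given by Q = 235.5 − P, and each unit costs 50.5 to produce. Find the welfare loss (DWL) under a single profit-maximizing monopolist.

Inverting demand: P = 235.5 − Q.
Competitive firms price at marginal cost: P = 50.5, giving Q = 185.
Monopoly sets MR = MC: 235.5 − 2Q = 50.5 ⇒ Q = 92.5, P = 235.5 − 92.5 = 143.
DWL is the triangle between Q = 92.5 and Q = 185: ½·(185 − 92.5)·(143 − 50.5) = 4278.125.

DWL = 4278.125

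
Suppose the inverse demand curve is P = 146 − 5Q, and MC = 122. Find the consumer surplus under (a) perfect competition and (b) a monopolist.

Perfect competition: P = MC = 122, so 146 − 5Q = 122 and Q = 4.8.
CS = ½·(146 − 122)·4.8 = 57.6.
A monopolist chooses Q where MR = MC. MR = 146 − 10Q; setting this equal to 122 gives Q = 2.4 and P = 134.
CS = ½·(146 − 134)·2.4 = 14.4.

Competition: CS = 57.6; Monopoly: CS = 14.4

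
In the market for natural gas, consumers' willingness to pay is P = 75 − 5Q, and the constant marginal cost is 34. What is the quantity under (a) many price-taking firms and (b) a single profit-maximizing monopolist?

Competition: Q = 8.2; Monopoly: Q = 4.1

Under competition P = MC = 34, so Q = (75 − 34)/5 = 8.2.
The monopolist equates marginal revenue to marginal cost: 75 − 10Q = 34, so Q = 4.1. From demand, P = 54.5.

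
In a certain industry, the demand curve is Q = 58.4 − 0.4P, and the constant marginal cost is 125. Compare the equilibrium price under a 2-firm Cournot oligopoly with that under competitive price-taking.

Cournot: P = 132; Competition: P = 125

Inverting demand: P = 146 − 2.5Q.
With 2 symmetric Cournot firms, each firm's FOC gives 146 − 7.5q = 125, so q = 2.8, Q = 2·2.8 = 5.6, and P = 132.
Competitive firms price at marginal cost: P = 125, giving Q = 8.4.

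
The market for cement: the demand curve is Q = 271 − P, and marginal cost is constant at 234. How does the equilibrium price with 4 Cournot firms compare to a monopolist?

Cournot: P = 241.4; Monopoly: P = 252.5

Inverting demand: P = 271 − Q.
Cournot with 4 identical firms: the symmetric best-response condition is 271 − 5q = 234. Each firm produces q = 7.4, total output Q = 29.6, price P = 241.4.
The monopolist equates marginal revenue to marginal cost: 271 − 2Q = 234, so Q = 18.5. From demand, P = 252.5.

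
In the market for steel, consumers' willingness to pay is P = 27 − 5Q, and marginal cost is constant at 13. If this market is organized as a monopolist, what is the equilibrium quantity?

Q = 1.4

The monopolist equates marginal revenue to marginal cost: 27 − 10Q = 13, so Q = 1.4. From demand, P = 20.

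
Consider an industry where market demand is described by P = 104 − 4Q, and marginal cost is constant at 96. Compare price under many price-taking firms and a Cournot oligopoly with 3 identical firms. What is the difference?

Competitive firms price at marginal cost: P = 96, giving Q = 2.
In a 3-firm Cournot equilibrium, symmetry and the first-order condition give q = (104 − 96)/(16) = 0.5. So Q = 1.5 and P = 98.
Change in price: 98 − 96 = 2.

P rises by 2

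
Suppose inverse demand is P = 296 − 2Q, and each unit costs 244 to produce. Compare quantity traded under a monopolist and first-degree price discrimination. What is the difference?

Monopoly sets MR = MC: 296 − 4Q = 244 ⇒ Q = 13, P = 296 − 2·13 = 270.
Under first-degree price discrimination the firm charges each unit its demand price and produces up to where P = MC, i.e. Q = 26. Consumer surplus is zero; producer surplus equals total surplus.
Change in quantity traded: 26 − 13 = 13.

Q rises by 13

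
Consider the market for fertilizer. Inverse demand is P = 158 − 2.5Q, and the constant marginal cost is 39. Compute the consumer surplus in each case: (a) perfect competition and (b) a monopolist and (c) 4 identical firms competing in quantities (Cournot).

Perfect competition: P = MC = 39, so 158 − 2.5Q = 39 and Q = 47.6.
CS = ½·(158 − 39)·47.6 = 2832.2.
A monopolist chooses Q where MR = MC. MR = 158 − 5Q; setting this equal to 39 gives Q = 23.8 and P = 98.5.
CS = ½·(158 − 98.5)·23.8 = 708.05.
In a 4-firm Cournot equilibrium, symmetry and the first-order condition give q = (158 − 39)/(12.5) = 9.52. So Q = 38.08 and P = 62.8.
CS = ½·(158 − 62.8)·38.08 = 1812.608.

Competition: CS = 2832.2; Monopoly: CS = 708.05; Cournot: CS = 1812.608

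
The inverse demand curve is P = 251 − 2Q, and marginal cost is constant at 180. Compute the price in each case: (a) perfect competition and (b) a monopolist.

Competition: P = 180; Monopoly: P = 215.5

Perfect competition: P = MC = 180, so 251 − 2Q = 180 and Q = 35.5.
A monopolist chooses Q where MR = MC. MR = 251 − 4Q; setting this equal to 180 gives Q = 17.75 and P = 215.5.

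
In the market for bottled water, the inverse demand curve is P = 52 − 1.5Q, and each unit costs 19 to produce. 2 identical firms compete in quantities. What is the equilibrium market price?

P = 30

In a 2-firm Cournot equilibrium, symmetry and the first-order condition give q = (52 − 19)/(4.5) = 22/3. So Q = 44/3 and P = 30.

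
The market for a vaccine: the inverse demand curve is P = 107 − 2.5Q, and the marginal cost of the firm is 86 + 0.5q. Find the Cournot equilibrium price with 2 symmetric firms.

In a 2-firm Cournot equilibrium, symmetry and the first-order condition give q = (107 − 86)/(8) = 2.625. So Q = 5.25 and P = 93.875.

P = 93.875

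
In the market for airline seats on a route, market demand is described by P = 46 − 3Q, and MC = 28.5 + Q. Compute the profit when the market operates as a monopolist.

Profit = 21.875

A monopolist chooses Q where MR = MC. MR = 46 − 6Q; setting this equal to 28.5 + Q gives Q = 2.5 and P = 38.5.
Profit = 38.5·2.5 − (28.5·2.5 + ½·1·2.5²) = 21.875.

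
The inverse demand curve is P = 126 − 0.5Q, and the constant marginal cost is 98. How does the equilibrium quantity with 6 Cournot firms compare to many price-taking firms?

Cournot: Q = 48; Competition: Q = 56

With 6 symmetric Cournot firms, each firm's FOC gives 126 − 3.5q = 98, so q = 8, Q = 6·8 = 48, and P = 102.
Perfect competition: P = MC = 98, so 126 − 0.5Q = 98 and Q = 56.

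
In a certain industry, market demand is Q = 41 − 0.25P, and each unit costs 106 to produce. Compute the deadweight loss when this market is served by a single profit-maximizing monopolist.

Inverting demand: P = 164 − 4Q.
Under competition P = MC = 106, so Q = (164 − 106)/4 = 14.5.
A monopolist chooses Q where MR = MC. MR = 164 − 8Q; setting this equal to 106 gives Q = 7.25 and P = 135.
DWL is the triangle between Q = 7.25 and Q = 14.5: ½·(14.5 − 7.25)·(135 − 106) = 105.125.

DWL = 105.125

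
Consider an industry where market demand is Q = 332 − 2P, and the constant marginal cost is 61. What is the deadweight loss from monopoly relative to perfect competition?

DWL = 2756.25

Inverting demand: P = 166 − 0.5Q.
Perfect competition: P = MC = 61, so 166 − 0.5Q = 61 and Q = 210.
A monopolist chooses Q where MR = MC. MR = 166 − Q; setting this equal to 61 gives Q = 105 and P = 113.5.
DWL is the triangle between Q = 105 and Q = 210: ½·(210 − 105)·(113.5 − 61) = 2756.25.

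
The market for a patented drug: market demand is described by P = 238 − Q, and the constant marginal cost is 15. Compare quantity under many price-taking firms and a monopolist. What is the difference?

Q falls by 111.5

Under competition P = MC = 15, so Q = (238 − 15)/1 = 223.
A monopolist chooses Q where MR = MC. MR = 238 − 2Q; setting this equal to 15 gives Q = 111.5 and P = 126.5.
Change in quantity: 111.5 − 223 = −111.5.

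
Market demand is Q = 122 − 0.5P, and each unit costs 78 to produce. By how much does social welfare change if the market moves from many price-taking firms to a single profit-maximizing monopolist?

Inverting demand: P = 244 − 2Q.
Under competition P = MC = 78, so Q = (244 − 78)/2 = 83.
CS = ½·(244 − 78)·83 = 6889; PS = (78 − 78)·83 = 0; TS = 6889.
Monopoly sets MR = MC: 244 − 4Q = 78 ⇒ Q = 41.5, P = 244 − 2·41.5 = 161.
CS = ½·(244 − 161)·41.5 = 1722.25; PS = (161 − 78)·41.5 = 3444.5; TS = 5166.75.
Change in social welfare: 5166.75 − 6889 = −1722.25.

Social welfare falls by 1722.25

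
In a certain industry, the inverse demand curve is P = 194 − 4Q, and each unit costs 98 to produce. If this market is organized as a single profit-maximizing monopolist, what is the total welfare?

TS = 864

A monopolist chooses Q where MR = MC. MR = 194 − 8Q; setting this equal to 98 gives Q = 12 and P = 146.
CS = ½·(194 − 146)·12 = 288; PS = (146 − 98)·12 = 576; TS = 864.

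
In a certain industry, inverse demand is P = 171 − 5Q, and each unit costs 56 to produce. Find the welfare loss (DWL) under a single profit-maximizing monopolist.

Under competition P = MC = 56, so Q = (171 − 56)/5 = 23.
The monopolist equates marginal revenue to marginal cost: 171 − 10Q = 56, so Q = 11.5. From demand, P = 113.5.
DWL is the triangle between Q = 11.5 and Q = 23: ½·(23 − 11.5)·(113.5 − 56) = 330.625.

DWL = 330.625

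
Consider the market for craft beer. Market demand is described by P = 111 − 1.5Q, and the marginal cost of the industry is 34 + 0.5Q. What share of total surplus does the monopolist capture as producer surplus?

A monopolist chooses Q where MR = MC. MR = 111 − 3Q; setting this equal to 34 + 0.5Q gives Q = 22 and P = 78.
CS = ½·(111 − 78)·22 = 363.
PS = P·Q − VC(Q) = 78·22 − (34·22 + ½·0.5·22²) = 847.
Share captured = PS/TS = 847/1210 = 0.7.

PS/TS = 0.7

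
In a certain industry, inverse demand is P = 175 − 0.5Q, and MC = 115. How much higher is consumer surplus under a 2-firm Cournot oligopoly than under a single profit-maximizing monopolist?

Consumer surplus rises by 700

The monopolist equates marginal revenue to marginal cost: 175 − Q = 115, so Q = 60. From demand, P = 145.
CS = ½·(175 − 145)·60 = 900.
Cournot with 2 identical firms: the symmetric best-response condition is 175 − 1.5q = 115. Each firm produces q = 40, total output Q = 80, price P = 135.
CS = ½·(175 − 135)·80 = 1600.
Change in consumer surplus: 1600 − 900 = 700.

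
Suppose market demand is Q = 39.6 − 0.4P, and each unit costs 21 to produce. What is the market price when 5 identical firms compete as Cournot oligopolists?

Inverting demand: P = 99 − 2.5Q.
Cournot with 5 identical firms: the symmetric best-response condition is 99 − 15q = 21. Each firm produces q = 5.2, total output Q = 26, price P = 34.

P = 34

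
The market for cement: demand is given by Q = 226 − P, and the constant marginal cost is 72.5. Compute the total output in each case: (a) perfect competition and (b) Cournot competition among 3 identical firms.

Competition: Q = 153.5; Cournot: Q = 115.125

Inverting demand: P = 226 − Q.
Competitive firms price at marginal cost: P = 72.5, giving Q = 153.5.
With 3 symmetric Cournot firms, each firm's FOC gives 226 − 4q = 72.5, so q = 38.375, Q = 3·38.375 = 115.125, and P = 110.875.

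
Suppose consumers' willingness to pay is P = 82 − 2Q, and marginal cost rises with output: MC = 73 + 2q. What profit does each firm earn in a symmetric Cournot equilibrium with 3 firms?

With 3 symmetric Cournot firms, each firm's FOC gives 82 − 8q = 73 + 2q, so q = 0.9, Q = 3·0.9 = 2.7, and P = 76.6.
Each firm's profit = 76.6·0.9 − (73·0.9 + ½·2·0.9²) = 2.43.

π_i = 2.43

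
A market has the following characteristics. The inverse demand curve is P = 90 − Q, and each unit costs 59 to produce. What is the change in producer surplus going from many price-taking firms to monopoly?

Producer surplus rises by 240.25

Perfect competition: P = MC = 59, so 90 − Q = 59 and Q = 31.
PS = (59 − 59)·31 = 0.
A monopolist chooses Q where MR = MC. MR = 90 − 2Q; setting this equal to 59 gives Q = 15.5 and P = 74.5.
PS = (74.5 − 59)·15.5 = 240.25.
Change in producer surplus: 240.25 − 0 = 240.25.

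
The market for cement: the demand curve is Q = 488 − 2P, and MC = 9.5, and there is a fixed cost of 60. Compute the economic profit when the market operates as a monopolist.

Profit = 27435.125

Inverting demand: P = 244 − 0.5Q.
A monopolist chooses Q where MR = MC. MR = 244 − Q; setting this equal to 9.5 gives Q = 234.5 and P = 126.75.
Profit = (126.75 − 9.5)·234.5 − 60 = 27435.125.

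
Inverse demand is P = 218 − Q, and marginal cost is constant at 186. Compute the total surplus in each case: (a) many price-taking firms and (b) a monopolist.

Competition: TS = 512; Monopoly: TS = 384

Perfect competition: P = MC = 186, so 218 − Q = 186 and Q = 32.
CS = ½·(218 − 186)·32 = 512; PS = (186 − 186)·32 = 0; TS = 512.
The monopolist equates marginal revenue to marginal cost: 218 − 2Q = 186, so Q = 16. From demand, P = 202.
CS = ½·(218 − 202)·16 = 128; PS = (202 − 186)·16 = 256; TS = 384.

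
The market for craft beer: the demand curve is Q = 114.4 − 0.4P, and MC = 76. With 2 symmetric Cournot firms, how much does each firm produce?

Inverting demand: P = 286 − 2.5Q.
In a 2-firm Cournot equilibrium, symmetry and the first-order condition give q = (286 − 76)/(7.5) = 28. So Q = 56 and P = 146.

q_i = 28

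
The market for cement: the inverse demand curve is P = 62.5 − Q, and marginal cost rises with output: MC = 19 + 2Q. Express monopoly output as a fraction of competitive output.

Q_m/Q_c = 0.75

Monopoly sets MR = MC: 62.5 − 2Q = 19 + 2Q ⇒ Q = 10.875, P = 62.5 − 10.875 = 51.625.
Competitive equilibrium sets price equal to marginal cost: 62.5 − Q = 19 + 2Q, so Q = 14.5 and P = 48.
Ratio Q_m/Q_c = 10.875/14.5 = 0.75.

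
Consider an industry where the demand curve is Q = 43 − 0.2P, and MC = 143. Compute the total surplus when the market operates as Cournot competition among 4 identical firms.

TS = 497.664

Inverting demand: P = 215 − 5Q.
With 4 symmetric Cournot firms, each firm's FOC gives 215 − 25q = 143, so q = 2.88, Q = 4·2.88 = 11.52, and P = 157.4.
CS = ½·(215 − 157.4)·11.52 = 331.776; PS = (157.4 − 143)·11.52 = 165.888; TS = 497.664.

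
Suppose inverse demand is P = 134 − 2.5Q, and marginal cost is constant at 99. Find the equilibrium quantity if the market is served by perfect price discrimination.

A perfectly discriminating monopolist sells every unit with P(Q) ≥ MC(Q), so output equals the competitive quantity Q = 14. Each buyer pays their reservation price, so CS = 0 and the firm captures all surplus.

Q = 14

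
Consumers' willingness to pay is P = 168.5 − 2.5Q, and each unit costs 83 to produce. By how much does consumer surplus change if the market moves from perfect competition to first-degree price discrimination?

CS falls by 1462.05

Competitive firms price at marginal cost: P = 83, giving Q = 34.2.
CS = ½·(168.5 − 83)·34.2 = 1462.05.
A perfectly discriminating monopolist sells every unit with P(Q) ≥ MC(Q), so output equals the competitive quantity Q = 34.2. Each buyer pays their reservation price, so CS = 0 and the firm captures all surplus.
CS = 0.
Change in consumer surplus: 0 − 1462.05 = −1462.05.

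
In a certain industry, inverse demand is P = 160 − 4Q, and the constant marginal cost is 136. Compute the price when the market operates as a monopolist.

P = 148

The monopolist equates marginal revenue to marginal cost: 160 − 8Q = 136, so Q = 3. From demand, P = 148.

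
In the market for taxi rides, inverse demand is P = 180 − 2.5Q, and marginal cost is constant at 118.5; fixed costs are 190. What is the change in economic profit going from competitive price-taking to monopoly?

Perfect competition: P = MC = 118.5, so 180 − 2.5Q = 118.5 and Q = 24.6.
Profit = (118.5 − 118.5)·24.6 − 190 = −190.
The monopolist equates marginal revenue to marginal cost: 180 − 5Q = 118.5, so Q = 12.3. From demand, P = 149.25.
Profit = (149.25 − 118.5)·12.3 − 190 = 188.225.
Change in economic profit: 188.225 − −190 = 378.225.

π rises by 378.225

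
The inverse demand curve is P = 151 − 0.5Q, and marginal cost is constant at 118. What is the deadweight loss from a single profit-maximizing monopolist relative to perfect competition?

Under competition P = MC = 118, so Q = (151 − 118)/0.5 = 66.
Monopoly sets MR = MC: 151 − Q = 118 ⇒ Q = 33, P = 151 − 0.5·33 = 134.5.
DWL is the triangle between Q = 33 and Q = 66: ½·(66 − 33)·(134.5 − 118) = 272.25.

DWL = 272.25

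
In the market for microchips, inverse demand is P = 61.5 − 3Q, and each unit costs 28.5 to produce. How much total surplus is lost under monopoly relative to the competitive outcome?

Competitive firms price at marginal cost: P = 28.5, giving Q = 11.
A monopolist chooses Q where MR = MC. MR = 61.5 − 6Q; setting this equal to 28.5 gives Q = 5.5 and P = 45.
DWL is the triangle between Q = 5.5 and Q = 11: ½·(11 − 5.5)·(45 − 28.5) = 45.375.

DWL = 45.375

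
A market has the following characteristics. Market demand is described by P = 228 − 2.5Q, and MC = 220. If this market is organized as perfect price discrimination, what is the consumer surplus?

CS = 0

With perfect price discrimination, output is the efficient level Q = 3.2 (where demand meets MC), but every buyer pays their willingness to pay: CS = 0 and PS = total surplus.
CS = 0.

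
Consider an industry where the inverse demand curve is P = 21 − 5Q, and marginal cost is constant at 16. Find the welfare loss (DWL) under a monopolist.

Competitive firms price at marginal cost: P = 16, giving Q = 1.
Monopoly sets MR = MC: 21 − 10Q = 16 ⇒ Q = 0.5, P = 21 − 5·0.5 = 18.5.
DWL is the triangle between Q = 0.5 and Q = 1: ½·(1 − 0.5)·(18.5 − 16) = 0.625.

DWL = 0.625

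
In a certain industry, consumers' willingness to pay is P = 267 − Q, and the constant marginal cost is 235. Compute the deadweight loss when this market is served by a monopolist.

DWL = 128

Perfect competition: P = MC = 235, so 267 − Q = 235 and Q = 32.
The monopolist equates marginal revenue to marginal cost: 267 − 2Q = 235, so Q = 16. From demand, P = 251.
DWL is the triangle between Q = 16 and Q = 32: ½·(32 − 16)·(251 − 235) = 128.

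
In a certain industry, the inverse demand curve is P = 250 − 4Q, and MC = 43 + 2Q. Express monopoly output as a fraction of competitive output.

The monopolist equates marginal revenue to marginal cost: 250 − 8Q = 43 + 2Q, so Q = 20.7. From demand, P = 167.2.
Under competition P = MC: 250 − 4Q = 43 + 2Q ⇒ Q = 34.5, P = 112.
Ratio Q_m/Q_c = 20.7/34.5 = 0.6.

Q_m/Q_c = 0.6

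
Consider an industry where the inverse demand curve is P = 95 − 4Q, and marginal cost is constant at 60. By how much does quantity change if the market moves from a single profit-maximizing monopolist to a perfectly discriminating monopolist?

A monopolist chooses Q where MR = MC. MR = 95 − 8Q; setting this equal to 60 gives Q = 4.375 and P = 77.5.
With perfect price discrimination, output is the efficient level Q = 8.75 (where demand meets MC), but every buyer pays their willingness to pay: CS = 0 and PS = total surplus.
Change in quantity: 8.75 − 4.375 = 4.375.

Quantity rises by 4.375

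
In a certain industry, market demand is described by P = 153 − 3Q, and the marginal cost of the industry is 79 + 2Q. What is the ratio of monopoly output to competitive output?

The monopolist equates marginal revenue to marginal cost: 153 − 6Q = 79 + 2Q, so Q = 9.25. From demand, P = 125.25.
Under competition P = MC: 153 − 3Q = 79 + 2Q ⇒ Q = 14.8, P = 108.6.
Ratio Q_m/Q_c = 9.25/14.8 = 0.625.

Q_m/Q_c = 0.625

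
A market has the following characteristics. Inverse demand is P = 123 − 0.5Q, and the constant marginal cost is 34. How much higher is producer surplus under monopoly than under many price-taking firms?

Competitive firms price at marginal cost: P = 34, giving Q = 178.
PS = (34 − 34)·178 = 0.
The monopolist equates marginal revenue to marginal cost: 123 − Q = 34, so Q = 89. From demand, P = 78.5.
PS = (78.5 − 34)·89 = 3960.5.
Change in producer surplus: 3960.5 − 0 = 3960.5.

Producer surplus rises by 3960.5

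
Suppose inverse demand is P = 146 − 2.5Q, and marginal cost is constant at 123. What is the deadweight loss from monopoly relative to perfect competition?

DWL = 26.45

Under competition P = MC = 123, so Q = (146 − 123)/2.5 = 9.2.
Monopoly sets MR = MC: 146 − 5Q = 123 ⇒ Q = 4.6, P = 146 − 2.5·4.6 = 134.5.
DWL is the triangle between Q = 4.6 and Q = 9.2: ½·(9.2 − 4.6)·(134.5 − 123) = 26.45.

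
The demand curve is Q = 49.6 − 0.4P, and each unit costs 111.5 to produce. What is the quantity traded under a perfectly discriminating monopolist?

Q = 5

Inverting demand: P = 124 − 2.5Q.
Under first-degree price discrimination the firm charges each unit its demand price and produces up to where P = MC, i.e. Q = 5. Consumer surplus is zero; producer surplus equals total surplus.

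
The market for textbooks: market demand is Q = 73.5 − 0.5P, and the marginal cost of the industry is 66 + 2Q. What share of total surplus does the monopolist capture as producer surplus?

PS/TS = 0.75

Inverting demand: P = 147 − 2Q.
Monopoly sets MR = MC: 147 − 4Q = 66 + 2Q ⇒ Q = 13.5, P = 147 − 2·13.5 = 120.
CS = ½·(147 − 120)·13.5 = 182.25.
PS = P·Q − VC(Q) = 120·13.5 − (66·13.5 + ½·2·13.5²) = 546.75.
Share captured = PS/TS = 546.75/729 = 0.75.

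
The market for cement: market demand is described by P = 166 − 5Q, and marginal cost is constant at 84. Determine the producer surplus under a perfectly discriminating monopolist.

Under first-degree price discrimination the firm charges each unit its demand price and produces up to where P = MC, i.e. Q = 16.4. Consumer surplus is zero; producer surplus equals total surplus.
PS = ½·(166 − 84)·16.4 = 672.4.

PS = 672.4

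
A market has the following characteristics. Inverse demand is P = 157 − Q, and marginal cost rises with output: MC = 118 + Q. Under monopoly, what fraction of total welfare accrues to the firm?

PS/TS = 0.75

The monopolist equates marginal revenue to marginal cost: 157 − 2Q = 118 + Q, so Q = 13. From demand, P = 144.
CS = ½·(157 − 144)·13 = 84.5.
PS = P·Q − VC(Q) = 144·13 − (118·13 + ½·1·13²) = 253.5.
Share captured = PS/TS = 253.5/338 = 0.75.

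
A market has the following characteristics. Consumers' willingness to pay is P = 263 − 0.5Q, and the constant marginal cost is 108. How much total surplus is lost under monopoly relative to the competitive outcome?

DWL = 6006.25

Competitive firms price at marginal cost: P = 108, giving Q = 310.
The monopolist equates marginal revenue to marginal cost: 263 − Q = 108, so Q = 155. From demand, P = 185.5.
DWL is the triangle between Q = 155 and Q = 310: ½·(310 − 155)·(185.5 − 108) = 6006.25.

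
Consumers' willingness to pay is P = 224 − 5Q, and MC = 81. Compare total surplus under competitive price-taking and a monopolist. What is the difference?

Competitive firms price at marginal cost: P = 81, giving Q = 28.6.
CS = ½·(224 − 81)·28.6 = 2044.9; PS = (81 − 81)·28.6 = 0; TS = 2044.9.
Monopoly sets MR = MC: 224 − 10Q = 81 ⇒ Q = 14.3, P = 224 − 5·14.3 = 152.5.
CS = ½·(224 − 152.5)·14.3 = 511.225; PS = (152.5 − 81)·14.3 = 1022.45; TS = 1533.675.
Change in total surplus: 1533.675 − 2044.9 = −511.225.

Total surplus falls by 511.225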